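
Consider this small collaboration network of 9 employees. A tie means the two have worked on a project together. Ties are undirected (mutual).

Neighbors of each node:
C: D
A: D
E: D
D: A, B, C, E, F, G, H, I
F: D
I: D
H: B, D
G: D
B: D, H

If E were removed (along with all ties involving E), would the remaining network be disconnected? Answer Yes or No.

Even without E, every remaining node can still reach every other (the residual graph is connected), so E is not a cut vertex.

No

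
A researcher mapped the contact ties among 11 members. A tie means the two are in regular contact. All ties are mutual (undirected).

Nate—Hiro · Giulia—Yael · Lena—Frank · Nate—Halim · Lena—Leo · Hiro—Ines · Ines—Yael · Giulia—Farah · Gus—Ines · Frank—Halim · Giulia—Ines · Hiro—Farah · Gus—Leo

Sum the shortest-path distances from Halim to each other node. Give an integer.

27

Distances from Halim: Farah:3, Frank:1, Giulia:4, Gus:4, Hiro:2, Ines:3, Lena:2, Leo:3, Nate:1, Yael:4.
Sum = 3 + 1 + 4 + 4 + 2 + 3 + 2 + 3 + 1 + 4 = 27.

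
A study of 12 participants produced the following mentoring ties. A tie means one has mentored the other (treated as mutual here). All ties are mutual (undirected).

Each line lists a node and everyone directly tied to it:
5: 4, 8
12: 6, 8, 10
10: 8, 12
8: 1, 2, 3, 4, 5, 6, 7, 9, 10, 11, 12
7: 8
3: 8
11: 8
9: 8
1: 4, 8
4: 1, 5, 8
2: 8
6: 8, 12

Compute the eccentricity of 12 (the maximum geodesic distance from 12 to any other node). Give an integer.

2

Distances from 12: 1:2, 2:2, 3:2, 4:2, 5:2, 6:1, 7:2, 8:1, 9:2, 10:1, 11:2.
The largest is 2 (to 1, 4, 5, 9, 2, 7, 3, and 11), so the eccentricity of 12 is 2.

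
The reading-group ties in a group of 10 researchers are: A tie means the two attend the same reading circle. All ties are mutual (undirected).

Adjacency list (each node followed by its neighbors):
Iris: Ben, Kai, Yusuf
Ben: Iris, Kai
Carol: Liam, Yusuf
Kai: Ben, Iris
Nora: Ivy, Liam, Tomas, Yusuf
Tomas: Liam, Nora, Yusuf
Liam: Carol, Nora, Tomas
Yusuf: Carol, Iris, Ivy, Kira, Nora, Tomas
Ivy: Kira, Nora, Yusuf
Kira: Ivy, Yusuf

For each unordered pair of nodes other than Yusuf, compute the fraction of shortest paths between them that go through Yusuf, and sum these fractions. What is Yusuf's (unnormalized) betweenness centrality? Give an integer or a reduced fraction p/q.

Pairs whose geodesics pass through Yusuf — Tomas–Ivy: 1/2; Tomas–Carol: 1/2; Tomas–Kira: 1; Tomas–Iris: 1; Tomas–Ben: 1; Tomas–Kai: 1; Ivy–Carol: 1; Ivy–Iris: 1; Ivy–Ben: 1; Ivy–Kai: 1; Liam–Kira: 3/4; Liam–Iris: 3/3; Liam–Ben: 3/3; Liam–Kai: 3/3 … (+12 more pairs).
All other pairs contribute 0.
Summing the contributions gives betweenness(Yusuf) = 95/4.

95/4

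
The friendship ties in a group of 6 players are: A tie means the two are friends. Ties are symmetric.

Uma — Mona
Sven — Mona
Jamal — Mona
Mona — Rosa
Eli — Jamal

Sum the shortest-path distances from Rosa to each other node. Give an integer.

Distances from Rosa: Eli:3, Jamal:2, Mona:1, Sven:2, Uma:2.
Sum = 3 + 2 + 1 + 2 + 2 = 10.

10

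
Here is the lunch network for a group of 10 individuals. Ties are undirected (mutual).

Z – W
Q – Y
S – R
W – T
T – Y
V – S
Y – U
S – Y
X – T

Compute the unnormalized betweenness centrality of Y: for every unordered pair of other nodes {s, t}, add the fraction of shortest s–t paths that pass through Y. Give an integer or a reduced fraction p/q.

Pairs whose geodesics pass through Y — X–U: 1; X–R: 1; X–Q: 1; X–S: 1; X–V: 1; Z–U: 1; Z–R: 1; Z–Q: 1; Z–S: 1; Z–V: 1; W–U: 1; W–R: 1; W–Q: 1; W–S: 1 … (+13 more pairs).
All other pairs contribute 0.
Summing the contributions gives betweenness(Y) = 27.

27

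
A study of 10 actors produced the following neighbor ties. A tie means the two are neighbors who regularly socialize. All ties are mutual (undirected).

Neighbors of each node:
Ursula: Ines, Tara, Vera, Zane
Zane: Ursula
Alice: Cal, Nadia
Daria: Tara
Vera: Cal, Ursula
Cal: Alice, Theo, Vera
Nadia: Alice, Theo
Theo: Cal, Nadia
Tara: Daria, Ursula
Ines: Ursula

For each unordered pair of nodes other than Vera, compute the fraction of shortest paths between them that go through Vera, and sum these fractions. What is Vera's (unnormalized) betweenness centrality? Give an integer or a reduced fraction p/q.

Pairs whose geodesics pass through Vera — Cal–Ines: 1; Cal–Ursula: 1; Cal–Daria: 1; Cal–Tara: 1; Cal–Zane: 1; Ines–Alice: 1; Ines–Theo: 1; Ines–Nadia: 2/2; Ursula–Alice: 1; Ursula–Theo: 1; Ursula–Nadia: 2/2; Alice–Daria: 1; Alice–Tara: 1; Alice–Zane: 1 … (+6 more pairs).
All other pairs contribute 0.
Summing the contributions gives betweenness(Vera) = 20.

20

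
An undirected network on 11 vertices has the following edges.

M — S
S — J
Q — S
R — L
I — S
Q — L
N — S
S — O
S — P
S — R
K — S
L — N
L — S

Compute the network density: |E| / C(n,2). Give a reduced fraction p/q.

13/55

There are 13 edges and 11 nodes, so the maximum possible is C(11,2) = 55.
Density = 13/55.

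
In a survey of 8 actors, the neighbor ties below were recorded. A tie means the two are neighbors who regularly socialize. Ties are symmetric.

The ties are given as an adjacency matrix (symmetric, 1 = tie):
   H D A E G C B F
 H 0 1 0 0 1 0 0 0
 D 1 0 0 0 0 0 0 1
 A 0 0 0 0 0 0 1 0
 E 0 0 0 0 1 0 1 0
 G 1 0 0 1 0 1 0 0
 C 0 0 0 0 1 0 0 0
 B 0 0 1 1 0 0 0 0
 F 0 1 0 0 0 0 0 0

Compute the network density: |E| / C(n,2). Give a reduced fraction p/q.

There are 7 edges and 8 nodes, so the maximum possible is C(8,2) = 28.
Density = 7/28 = 1/4.

1/4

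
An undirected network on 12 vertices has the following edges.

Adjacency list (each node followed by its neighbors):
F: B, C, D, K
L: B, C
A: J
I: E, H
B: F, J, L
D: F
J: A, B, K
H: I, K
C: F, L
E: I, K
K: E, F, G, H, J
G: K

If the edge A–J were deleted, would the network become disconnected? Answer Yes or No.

Yes

Without the A–J edge there is no alternate route between A and J, so the network disconnects. It is a bridge.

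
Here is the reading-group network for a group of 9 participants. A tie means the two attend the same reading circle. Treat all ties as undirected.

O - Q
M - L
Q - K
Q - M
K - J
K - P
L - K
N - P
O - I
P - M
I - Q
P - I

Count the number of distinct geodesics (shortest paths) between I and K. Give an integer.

2

The shortest distance is 2. The length-2 paths are: I–P–K; I–Q–K.
That gives 2 distinct shortest paths.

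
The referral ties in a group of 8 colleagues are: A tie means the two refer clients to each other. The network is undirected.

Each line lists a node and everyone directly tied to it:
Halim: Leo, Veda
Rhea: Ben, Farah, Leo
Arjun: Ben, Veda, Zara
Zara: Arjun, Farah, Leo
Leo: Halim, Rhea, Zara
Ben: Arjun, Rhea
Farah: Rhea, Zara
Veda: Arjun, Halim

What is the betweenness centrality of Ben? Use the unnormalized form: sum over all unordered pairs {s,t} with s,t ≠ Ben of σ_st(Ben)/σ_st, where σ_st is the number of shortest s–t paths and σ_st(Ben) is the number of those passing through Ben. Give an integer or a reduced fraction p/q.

3/2

Pairs whose geodesics pass through Ben — Veda–Rhea: 1/2; Arjun–Rhea: 1.
All other pairs contribute 0.
Summing the contributions gives betweenness(Ben) = 3/2.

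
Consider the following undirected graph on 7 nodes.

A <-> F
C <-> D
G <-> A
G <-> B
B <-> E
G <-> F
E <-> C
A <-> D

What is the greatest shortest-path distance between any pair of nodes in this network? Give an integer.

3

Eccentricity of each node (its greatest distance to any other): A:3, B:3, C:3, D:3, E:3, F:3, G:3.
The maximum eccentricity is 3, realized for instance by the pair E–F via E – B – G – F. So the diameter is 3.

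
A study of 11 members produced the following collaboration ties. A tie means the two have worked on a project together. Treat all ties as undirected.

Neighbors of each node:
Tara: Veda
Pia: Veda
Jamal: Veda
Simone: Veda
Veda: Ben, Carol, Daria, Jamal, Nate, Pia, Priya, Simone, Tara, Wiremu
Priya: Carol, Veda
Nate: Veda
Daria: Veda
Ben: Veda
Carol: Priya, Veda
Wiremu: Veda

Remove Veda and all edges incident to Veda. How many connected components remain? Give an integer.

Without Veda, the remaining ties split the others into: {Nate}; {Ben}; {Tara}; {Pia}; {Daria}; {Carol, Priya}; {Simone}; {Wiremu}; {Jamal}.
That's 9 separate components.

9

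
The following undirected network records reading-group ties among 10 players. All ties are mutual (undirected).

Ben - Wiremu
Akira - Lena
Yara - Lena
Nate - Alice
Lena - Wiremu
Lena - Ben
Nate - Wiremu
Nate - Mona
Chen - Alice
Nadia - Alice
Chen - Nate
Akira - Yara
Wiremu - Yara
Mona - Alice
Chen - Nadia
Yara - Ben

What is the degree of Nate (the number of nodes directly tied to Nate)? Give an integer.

Nate is directly tied to Alice, Chen, Mona, and Wiremu. That is 4 neighbors, so the degree of Nate is 4.

4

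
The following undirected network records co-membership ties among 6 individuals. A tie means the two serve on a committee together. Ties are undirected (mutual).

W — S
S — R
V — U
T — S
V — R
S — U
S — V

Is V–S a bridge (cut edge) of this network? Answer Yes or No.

No

Even without that edge, V still reaches S via V – U – S, so the network stays connected. Not a bridge.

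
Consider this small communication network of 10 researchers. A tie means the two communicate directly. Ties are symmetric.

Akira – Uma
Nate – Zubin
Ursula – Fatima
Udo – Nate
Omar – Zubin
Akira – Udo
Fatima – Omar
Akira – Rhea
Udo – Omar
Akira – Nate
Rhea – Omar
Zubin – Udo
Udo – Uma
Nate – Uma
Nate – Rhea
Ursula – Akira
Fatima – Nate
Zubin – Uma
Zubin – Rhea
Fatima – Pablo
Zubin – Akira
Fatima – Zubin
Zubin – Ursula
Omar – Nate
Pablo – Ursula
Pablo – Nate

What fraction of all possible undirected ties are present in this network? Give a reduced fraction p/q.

26/45

There are 26 edges and 10 nodes, so the maximum possible is C(10,2) = 45.
Density = 26/45.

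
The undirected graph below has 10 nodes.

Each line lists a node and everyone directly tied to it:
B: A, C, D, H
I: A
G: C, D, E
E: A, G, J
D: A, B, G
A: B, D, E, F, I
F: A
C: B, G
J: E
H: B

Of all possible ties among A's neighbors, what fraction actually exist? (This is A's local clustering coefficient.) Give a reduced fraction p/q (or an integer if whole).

A's neighbors: B, D, E, F, and I (k = 5).
Possible neighbor pairs: C(5,2) = 10. Edges among them: B–D → e = 1.
Clustering(A) = 1/10.

1/10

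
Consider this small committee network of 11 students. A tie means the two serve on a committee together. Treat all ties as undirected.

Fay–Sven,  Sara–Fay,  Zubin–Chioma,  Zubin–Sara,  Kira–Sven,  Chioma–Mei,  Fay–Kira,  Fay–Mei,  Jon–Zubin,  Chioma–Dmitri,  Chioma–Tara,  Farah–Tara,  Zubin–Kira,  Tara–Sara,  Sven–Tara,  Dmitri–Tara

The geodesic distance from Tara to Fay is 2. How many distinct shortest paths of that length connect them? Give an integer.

The shortest distance is 2. The length-2 paths are: Tara–Sara–Fay; Tara–Sven–Fay.
That gives 2 distinct shortest paths.

2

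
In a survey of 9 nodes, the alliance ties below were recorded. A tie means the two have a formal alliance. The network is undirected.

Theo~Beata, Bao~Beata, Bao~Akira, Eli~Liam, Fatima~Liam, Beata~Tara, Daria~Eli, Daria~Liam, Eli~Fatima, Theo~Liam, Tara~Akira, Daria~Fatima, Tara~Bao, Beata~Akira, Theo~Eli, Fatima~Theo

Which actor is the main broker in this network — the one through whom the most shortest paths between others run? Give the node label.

Theo

Unnormalized betweenness of each node: Akira:0, Bao:0, Beata:15, Daria:0, Eli:5/3, Fatima:5/3, Liam:5/3, Tara:0, Theo:16.
Theo has the largest value, 16, making it the main broker — the node through which the most shortest paths run.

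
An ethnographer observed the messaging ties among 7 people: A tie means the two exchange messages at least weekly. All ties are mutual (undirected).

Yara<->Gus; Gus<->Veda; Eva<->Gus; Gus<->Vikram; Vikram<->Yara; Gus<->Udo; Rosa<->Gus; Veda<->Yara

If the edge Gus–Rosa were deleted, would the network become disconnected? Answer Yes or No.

Without the Gus–Rosa edge there is no alternate route between Gus and Rosa, so the network disconnects. It is a bridge.

Yes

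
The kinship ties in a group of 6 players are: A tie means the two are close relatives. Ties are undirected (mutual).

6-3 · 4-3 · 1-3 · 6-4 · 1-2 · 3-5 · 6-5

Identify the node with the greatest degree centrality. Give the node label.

Degrees — 1:2, 2:1, 3:4, 4:2, 5:2, 6:3.
The maximum is 4, attained only by 3.

3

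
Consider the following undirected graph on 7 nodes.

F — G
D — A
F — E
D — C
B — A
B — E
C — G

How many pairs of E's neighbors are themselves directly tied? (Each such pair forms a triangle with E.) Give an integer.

0

E's neighbors are B and F, but none of them are tied to each other, so no triangle contains E.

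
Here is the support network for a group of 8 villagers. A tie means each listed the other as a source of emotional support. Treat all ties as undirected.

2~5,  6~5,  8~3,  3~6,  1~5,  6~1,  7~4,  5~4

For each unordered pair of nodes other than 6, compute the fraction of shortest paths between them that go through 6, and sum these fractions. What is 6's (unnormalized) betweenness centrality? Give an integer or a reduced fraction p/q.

10

Pairs whose geodesics pass through 6 — 8–7: 1; 8–4: 1; 8–2: 1; 8–1: 1; 8–5: 1; 3–7: 1; 3–4: 1; 3–2: 1; 3–1: 1; 3–5: 1.
All other pairs contribute 0.
Summing the contributions gives betweenness(6) = 10.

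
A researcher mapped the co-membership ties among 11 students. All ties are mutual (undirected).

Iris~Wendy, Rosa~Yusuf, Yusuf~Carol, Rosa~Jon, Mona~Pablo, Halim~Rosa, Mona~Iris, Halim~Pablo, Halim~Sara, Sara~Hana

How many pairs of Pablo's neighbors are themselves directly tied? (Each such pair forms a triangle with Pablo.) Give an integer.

Pablo's neighbors are Halim and Mona, but none of them are tied to each other, so no triangle contains Pablo.

0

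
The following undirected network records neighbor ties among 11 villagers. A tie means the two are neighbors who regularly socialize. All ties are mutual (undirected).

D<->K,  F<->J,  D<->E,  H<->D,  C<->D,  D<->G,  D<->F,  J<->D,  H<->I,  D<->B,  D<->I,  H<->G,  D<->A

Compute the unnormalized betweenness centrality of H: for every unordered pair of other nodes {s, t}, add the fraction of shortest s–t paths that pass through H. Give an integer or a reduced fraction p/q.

Pairs whose geodesics pass through H — I–G: 1/2.
All other pairs contribute 0.
Summing the contributions gives betweenness(H) = 1/2.

1/2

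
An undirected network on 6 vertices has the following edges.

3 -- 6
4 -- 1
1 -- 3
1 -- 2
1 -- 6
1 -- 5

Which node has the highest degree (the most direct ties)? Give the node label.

Degrees — 1:5, 2:1, 3:2, 4:1, 5:1, 6:2.
The maximum is 5, attained only by 1.

1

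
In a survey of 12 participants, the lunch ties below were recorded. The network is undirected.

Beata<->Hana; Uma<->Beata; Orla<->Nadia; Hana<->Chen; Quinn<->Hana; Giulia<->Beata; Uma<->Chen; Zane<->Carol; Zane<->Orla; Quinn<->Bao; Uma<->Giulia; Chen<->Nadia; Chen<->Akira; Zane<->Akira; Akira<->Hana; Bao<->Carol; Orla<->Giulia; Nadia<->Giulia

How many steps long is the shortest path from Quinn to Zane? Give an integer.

One shortest route is Quinn – Bao – Carol – Zane, which uses 3 edges, and at distance 2 from Quinn we only reach {Akira, Beata, Carol, Chen}, which does not include Zane. So d(Quinn,Zane) = 3.

3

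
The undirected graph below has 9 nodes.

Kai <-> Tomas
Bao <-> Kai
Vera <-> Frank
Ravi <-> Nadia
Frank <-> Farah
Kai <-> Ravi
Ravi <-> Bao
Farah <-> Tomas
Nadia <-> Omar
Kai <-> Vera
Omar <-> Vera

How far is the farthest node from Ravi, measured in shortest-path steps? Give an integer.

Distances from Ravi: Bao:1, Farah:3, Frank:3, Kai:1, Nadia:1, Omar:2, Tomas:2, Vera:2.
The largest is 3 (to Farah and Frank), so the eccentricity of Ravi is 3.

3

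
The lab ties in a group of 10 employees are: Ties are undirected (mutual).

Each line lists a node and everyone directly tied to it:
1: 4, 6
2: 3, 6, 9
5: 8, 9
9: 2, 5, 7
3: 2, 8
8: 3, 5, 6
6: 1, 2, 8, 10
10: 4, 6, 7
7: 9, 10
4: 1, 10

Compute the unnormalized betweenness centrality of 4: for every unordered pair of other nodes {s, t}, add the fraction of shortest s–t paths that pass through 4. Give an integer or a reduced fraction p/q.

Pairs whose geodesics pass through 4 — 1–10: 1/2; 1–7: 1/2.
All other pairs contribute 0.
Summing the contributions gives betweenness(4) = 1.

1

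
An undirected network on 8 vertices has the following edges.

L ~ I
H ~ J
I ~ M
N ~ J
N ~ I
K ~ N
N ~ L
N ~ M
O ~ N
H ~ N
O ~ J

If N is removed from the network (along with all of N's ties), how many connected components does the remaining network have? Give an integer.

Without N, the remaining ties split the others into: {H, J, O}; {I, L, M}; {K}.
That's 3 separate components.

3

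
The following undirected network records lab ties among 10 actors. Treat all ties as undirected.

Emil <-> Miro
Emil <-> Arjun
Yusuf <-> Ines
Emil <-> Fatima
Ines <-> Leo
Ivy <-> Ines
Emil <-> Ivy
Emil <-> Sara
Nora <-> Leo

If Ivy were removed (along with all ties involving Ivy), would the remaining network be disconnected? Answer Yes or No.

Yes

Removing Ivy leaves {Ines, Leo, Nora, and Yusuf} with no path to {Arjun, Emil, Fatima, Miro, and Sara}, so the network splits into 2 components. Ivy is a cut vertex.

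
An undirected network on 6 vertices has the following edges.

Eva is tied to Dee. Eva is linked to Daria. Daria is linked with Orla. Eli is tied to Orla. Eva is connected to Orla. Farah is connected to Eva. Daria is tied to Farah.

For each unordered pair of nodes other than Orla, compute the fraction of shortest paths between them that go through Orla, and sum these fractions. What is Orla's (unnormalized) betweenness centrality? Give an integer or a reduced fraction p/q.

Pairs whose geodesics pass through Orla — Dee–Eli: 1; Eli–Daria: 1; Eli–Farah: 2/2; Eli–Eva: 1.
All other pairs contribute 0.
Summing the contributions gives betweenness(Orla) = 4.

4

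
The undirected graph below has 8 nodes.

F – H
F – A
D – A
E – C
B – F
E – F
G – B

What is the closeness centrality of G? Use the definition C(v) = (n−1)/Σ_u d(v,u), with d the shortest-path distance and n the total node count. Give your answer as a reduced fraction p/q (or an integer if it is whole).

7/20

Distances from G: A:3, B:1, C:4, D:4, E:3, F:2, H:3. Sum = 20.
n = 8, so closeness = 7/20.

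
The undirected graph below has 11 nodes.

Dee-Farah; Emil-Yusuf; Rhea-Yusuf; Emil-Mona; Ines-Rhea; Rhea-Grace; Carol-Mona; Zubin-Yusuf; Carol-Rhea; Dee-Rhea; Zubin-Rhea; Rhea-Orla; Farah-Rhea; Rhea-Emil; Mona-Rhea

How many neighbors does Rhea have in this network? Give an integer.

10

Rhea is directly tied to Carol, Dee, Emil, Farah, Grace, Ines, Mona, Orla, Yusuf, and Zubin. That is 10 neighbors, so the degree of Rhea is 10.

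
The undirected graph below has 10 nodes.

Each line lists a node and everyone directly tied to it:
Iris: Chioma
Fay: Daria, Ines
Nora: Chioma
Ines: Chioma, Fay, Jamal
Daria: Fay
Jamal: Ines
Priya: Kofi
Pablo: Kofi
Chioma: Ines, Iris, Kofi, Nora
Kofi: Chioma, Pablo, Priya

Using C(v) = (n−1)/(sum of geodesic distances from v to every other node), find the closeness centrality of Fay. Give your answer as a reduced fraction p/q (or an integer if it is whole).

Distances from Fay: Chioma:2, Daria:1, Ines:1, Iris:3, Jamal:2, Kofi:3, Nora:3, Pablo:4, Priya:4. Sum = 23.
n = 10, so closeness = 9/23.

9/23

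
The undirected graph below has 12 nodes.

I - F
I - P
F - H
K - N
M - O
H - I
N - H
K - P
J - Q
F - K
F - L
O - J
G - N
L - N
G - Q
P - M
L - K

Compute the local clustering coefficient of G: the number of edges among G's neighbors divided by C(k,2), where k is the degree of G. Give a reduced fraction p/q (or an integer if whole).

0

G's neighbors: N and Q (k = 2).
Possible neighbor pairs: C(2,2) = 1. Edges among them: none → e = 0.
Clustering(G) = 0/1.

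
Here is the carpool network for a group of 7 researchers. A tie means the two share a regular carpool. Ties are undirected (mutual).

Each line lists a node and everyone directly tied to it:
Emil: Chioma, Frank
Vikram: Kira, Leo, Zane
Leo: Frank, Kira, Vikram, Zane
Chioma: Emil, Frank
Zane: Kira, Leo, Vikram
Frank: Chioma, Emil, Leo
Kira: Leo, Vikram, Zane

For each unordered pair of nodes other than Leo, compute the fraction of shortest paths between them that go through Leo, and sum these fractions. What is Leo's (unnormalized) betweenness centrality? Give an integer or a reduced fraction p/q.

9

Pairs whose geodesics pass through Leo — Zane–Chioma: 1; Zane–Frank: 1; Zane–Emil: 1; Vikram–Chioma: 1; Vikram–Frank: 1; Vikram–Emil: 1; Kira–Chioma: 1; Kira–Frank: 1; Kira–Emil: 1.
All other pairs contribute 0.
Summing the contributions gives betweenness(Leo) = 9.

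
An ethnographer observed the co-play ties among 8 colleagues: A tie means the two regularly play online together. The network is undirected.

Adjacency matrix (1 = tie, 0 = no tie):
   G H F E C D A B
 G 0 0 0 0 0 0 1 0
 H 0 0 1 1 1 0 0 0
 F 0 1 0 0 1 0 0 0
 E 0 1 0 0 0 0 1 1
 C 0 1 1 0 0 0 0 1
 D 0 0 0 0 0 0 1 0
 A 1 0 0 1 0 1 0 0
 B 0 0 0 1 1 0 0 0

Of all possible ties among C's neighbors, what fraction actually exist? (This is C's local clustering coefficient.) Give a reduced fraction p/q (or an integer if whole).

1/3

C's neighbors: B, F, and H (k = 3).
Possible neighbor pairs: C(3,2) = 3. Edges among them: F–H → e = 1.
Clustering(C) = 1/3.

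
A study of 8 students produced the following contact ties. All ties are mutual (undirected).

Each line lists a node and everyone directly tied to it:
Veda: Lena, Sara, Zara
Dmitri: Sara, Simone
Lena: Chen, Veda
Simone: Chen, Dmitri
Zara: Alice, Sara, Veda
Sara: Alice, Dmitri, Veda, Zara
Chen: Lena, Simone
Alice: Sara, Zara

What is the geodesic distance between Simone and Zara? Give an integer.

One shortest route is Simone – Dmitri – Sara – Zara, which uses 3 edges, and at distance 2 from Simone we only reach {Lena, Sara}, which does not include Zara. So d(Simone,Zara) = 3.

3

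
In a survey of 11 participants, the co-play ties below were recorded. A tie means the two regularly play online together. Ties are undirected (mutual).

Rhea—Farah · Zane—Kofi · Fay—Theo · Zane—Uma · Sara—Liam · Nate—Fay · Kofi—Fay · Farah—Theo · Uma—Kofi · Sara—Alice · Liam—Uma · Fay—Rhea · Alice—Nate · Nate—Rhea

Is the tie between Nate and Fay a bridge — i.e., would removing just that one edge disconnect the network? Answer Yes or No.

Even without that edge, Nate still reaches Fay via Nate – Rhea – Fay, so the network stays connected. Not a bridge.

No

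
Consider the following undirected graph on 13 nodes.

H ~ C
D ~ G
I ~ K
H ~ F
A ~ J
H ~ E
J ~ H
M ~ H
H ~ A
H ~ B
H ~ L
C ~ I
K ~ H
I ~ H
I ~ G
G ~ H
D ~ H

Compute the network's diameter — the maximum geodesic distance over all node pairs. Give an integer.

2

Eccentricity of each node (its greatest distance to any other): A:2, B:2, C:2, D:2, E:2, F:2, G:2, H:1, I:2, J:2, K:2, L:2, M:2.
The maximum eccentricity is 2, realized for instance by the pair L–G via L – H – G. So the diameter is 2.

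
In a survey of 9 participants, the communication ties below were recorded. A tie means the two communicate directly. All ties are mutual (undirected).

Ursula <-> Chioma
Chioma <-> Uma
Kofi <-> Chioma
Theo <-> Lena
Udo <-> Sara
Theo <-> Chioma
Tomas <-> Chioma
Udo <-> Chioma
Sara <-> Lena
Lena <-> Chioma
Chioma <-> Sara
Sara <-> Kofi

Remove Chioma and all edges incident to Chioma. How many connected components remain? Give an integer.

Without Chioma, the remaining ties split the others into: {Kofi, Lena, Sara, Theo, Udo}; {Tomas}; {Uma}; {Ursula}.
That's 4 separate components.

4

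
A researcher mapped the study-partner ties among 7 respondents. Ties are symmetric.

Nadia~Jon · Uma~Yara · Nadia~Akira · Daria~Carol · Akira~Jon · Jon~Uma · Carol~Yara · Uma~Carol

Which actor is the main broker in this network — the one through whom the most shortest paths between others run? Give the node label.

Uma

Unnormalized betweenness of each node: Akira:0, Carol:5, Daria:0, Jon:8, Nadia:0, Uma:9, Yara:0.
Uma has the largest value, 9, making it the main broker — the node through which the most shortest paths run.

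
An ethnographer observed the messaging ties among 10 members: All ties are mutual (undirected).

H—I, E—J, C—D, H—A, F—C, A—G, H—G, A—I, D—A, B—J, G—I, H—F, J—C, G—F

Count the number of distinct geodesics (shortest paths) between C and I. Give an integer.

3

The shortest distance is 3. The length-3 paths are: C–F–H–I; C–F–G–I; C–D–A–I.
That gives 3 distinct shortest paths.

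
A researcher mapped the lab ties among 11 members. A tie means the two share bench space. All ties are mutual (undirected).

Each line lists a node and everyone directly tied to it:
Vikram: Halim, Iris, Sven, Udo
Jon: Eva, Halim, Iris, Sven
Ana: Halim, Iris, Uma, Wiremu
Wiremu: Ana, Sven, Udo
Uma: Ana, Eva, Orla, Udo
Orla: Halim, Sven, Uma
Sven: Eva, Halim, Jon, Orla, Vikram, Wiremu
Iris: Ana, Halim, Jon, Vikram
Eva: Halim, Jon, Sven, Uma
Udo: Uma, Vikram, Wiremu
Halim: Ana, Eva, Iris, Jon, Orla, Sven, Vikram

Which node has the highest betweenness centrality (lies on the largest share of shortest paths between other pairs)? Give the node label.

Halim

Unnormalized betweenness of each node: Ana:10/3, Eva:61/30, Halim:67/10, Iris:23/15, Jon:5/6, Orla:5/6, Sven:197/30, Udo:2, Uma:121/30, Vikram:103/30, Wiremu:17/10.
Halim has the largest value, 67/10, making it the main broker — the node through which the most shortest paths run.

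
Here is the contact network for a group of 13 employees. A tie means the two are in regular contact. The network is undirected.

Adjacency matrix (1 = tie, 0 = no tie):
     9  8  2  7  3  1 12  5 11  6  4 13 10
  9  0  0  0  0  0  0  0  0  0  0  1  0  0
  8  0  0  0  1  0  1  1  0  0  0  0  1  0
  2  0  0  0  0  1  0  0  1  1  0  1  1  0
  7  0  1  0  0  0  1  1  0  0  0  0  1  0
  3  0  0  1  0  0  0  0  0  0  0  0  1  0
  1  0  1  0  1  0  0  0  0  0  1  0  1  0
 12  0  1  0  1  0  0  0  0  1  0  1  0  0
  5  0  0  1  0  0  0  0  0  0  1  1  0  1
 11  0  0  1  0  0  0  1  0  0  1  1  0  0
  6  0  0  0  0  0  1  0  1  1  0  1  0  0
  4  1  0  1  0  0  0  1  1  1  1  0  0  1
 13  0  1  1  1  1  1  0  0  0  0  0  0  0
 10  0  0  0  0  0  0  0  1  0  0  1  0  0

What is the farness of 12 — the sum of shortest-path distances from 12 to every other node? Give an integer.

Distances from 12: 1:2, 2:2, 3:3, 4:1, 5:2, 6:2, 7:1, 8:1, 9:2, 10:2, 11:1, 13:2.
Sum = 2 + 2 + 3 + 1 + 2 + 2 + 1 + 1 + 2 + 2 + 1 + 2 = 21.

21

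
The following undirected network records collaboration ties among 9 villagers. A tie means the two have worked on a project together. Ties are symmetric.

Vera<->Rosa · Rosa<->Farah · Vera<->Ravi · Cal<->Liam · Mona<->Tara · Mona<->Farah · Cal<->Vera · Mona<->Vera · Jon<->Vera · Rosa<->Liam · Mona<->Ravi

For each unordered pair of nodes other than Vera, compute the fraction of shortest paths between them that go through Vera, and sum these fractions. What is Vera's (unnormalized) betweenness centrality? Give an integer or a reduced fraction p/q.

31/2

Pairs whose geodesics pass through Vera — Liam–Mona: 2/3; Liam–Jon: 2/2; Liam–Tara: 2/3; Liam–Ravi: 2/2; Farah–Jon: 2/2; Farah–Cal: 2/3; Mona–Jon: 1; Mona–Rosa: 1/2; Mona–Cal: 1; Jon–Tara: 1; Jon–Ravi: 1; Jon–Rosa: 1; Jon–Cal: 1; Tara–Rosa: 1/2 … (+4 more pairs).
All other pairs contribute 0.
Summing the contributions gives betweenness(Vera) = 31/2.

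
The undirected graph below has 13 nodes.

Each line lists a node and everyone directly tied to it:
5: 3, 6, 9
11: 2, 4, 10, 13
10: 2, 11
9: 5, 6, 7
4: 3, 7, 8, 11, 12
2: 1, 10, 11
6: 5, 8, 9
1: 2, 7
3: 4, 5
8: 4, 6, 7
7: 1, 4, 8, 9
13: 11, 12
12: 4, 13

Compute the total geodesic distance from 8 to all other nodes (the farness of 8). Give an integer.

24

Distances from 8: 1:2, 2:3, 3:2, 4:1, 5:2, 6:1, 7:1, 9:2, 10:3, 11:2, 12:2, 13:3.
Sum = 2 + 3 + 2 + 1 + 2 + 1 + 1 + 2 + 3 + 2 + 2 + 3 = 24.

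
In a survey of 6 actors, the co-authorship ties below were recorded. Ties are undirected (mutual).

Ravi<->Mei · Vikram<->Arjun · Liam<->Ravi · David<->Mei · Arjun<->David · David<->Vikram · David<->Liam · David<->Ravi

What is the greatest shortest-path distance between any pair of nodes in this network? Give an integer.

Eccentricity of each node (its greatest distance to any other): Arjun:2, David:1, Liam:2, Mei:2, Ravi:2, Vikram:2.
The maximum eccentricity is 2, realized for instance by the pair Vikram–Mei via Vikram – David – Mei. So the diameter is 2.

2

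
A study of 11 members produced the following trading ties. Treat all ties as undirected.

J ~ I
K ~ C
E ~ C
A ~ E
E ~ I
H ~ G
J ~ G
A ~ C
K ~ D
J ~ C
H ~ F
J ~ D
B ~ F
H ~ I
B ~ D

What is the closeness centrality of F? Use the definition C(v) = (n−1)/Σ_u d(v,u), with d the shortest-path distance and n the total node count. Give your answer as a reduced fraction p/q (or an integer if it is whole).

Distances from F: A:4, B:1, C:4, D:2, E:3, G:2, H:1, I:2, J:3, K:3. Sum = 25.
n = 11, so closeness = 10/25 = 2/5.

2/5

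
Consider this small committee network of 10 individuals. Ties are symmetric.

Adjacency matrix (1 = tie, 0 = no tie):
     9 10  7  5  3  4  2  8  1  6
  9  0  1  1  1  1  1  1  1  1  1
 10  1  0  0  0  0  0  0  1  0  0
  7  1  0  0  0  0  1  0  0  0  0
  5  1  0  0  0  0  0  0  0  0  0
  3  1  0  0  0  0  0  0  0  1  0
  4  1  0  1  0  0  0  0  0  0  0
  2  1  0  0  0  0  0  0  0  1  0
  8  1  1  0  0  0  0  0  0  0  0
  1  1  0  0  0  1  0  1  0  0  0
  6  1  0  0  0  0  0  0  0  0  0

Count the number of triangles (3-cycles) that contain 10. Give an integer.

10's neighbors: 8 and 9.
Neighbor pairs that are themselves tied: 10–8–9. Each forms one triangle with 10, for 1 in total.

1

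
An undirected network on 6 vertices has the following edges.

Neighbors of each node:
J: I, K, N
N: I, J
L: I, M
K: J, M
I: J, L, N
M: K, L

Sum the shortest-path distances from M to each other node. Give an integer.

9

Distances from M: I:2, J:2, K:1, L:1, N:3.
Sum = 2 + 2 + 1 + 1 + 3 = 9.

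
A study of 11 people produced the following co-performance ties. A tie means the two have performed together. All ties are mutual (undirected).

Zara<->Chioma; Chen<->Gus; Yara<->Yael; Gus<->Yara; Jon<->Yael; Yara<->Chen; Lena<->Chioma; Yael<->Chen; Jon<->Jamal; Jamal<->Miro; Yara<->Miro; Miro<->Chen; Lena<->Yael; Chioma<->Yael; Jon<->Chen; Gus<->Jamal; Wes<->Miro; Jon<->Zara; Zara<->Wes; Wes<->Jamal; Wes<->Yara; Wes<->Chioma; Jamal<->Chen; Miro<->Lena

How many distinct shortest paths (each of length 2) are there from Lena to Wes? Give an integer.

2

The shortest distance is 2. The length-2 paths are: Lena–Chioma–Wes; Lena–Miro–Wes.
That gives 2 distinct shortest paths.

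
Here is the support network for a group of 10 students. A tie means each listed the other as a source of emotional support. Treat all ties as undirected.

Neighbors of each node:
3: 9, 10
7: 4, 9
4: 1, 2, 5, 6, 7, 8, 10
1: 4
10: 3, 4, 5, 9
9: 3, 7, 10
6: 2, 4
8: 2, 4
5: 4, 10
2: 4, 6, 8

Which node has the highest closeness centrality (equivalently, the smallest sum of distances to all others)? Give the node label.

Farness (sum of distances to all others) for each node — 1:19, 2:17, 3:20, 4:11, 5:16, 6:18, 7:16, 8:18, 9:19, 10:14.
The smallest farness is 11, for 4, so 4 has the highest closeness.

4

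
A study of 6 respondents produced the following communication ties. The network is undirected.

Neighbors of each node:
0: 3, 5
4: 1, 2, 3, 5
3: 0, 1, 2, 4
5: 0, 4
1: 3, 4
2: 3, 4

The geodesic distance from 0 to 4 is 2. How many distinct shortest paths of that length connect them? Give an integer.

2

The shortest distance is 2. The length-2 paths are: 0–3–4; 0–5–4.
That gives 2 distinct shortest paths.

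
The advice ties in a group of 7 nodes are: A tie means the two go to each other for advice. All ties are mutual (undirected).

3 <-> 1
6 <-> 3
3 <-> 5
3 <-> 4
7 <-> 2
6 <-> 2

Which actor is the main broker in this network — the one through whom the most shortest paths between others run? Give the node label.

3

Unnormalized betweenness of each node: 1:0, 2:5, 3:12, 4:0, 5:0, 6:8, 7:0.
3 has the largest value, 12, making it the main broker — the node through which the most shortest paths run.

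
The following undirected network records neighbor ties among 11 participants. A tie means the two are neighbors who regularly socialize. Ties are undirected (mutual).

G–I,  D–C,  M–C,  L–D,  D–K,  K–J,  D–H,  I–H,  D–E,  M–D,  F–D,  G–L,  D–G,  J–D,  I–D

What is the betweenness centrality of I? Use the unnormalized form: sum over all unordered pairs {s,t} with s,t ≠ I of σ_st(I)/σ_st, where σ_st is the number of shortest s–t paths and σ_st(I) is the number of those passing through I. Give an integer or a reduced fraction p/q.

1/2

Pairs whose geodesics pass through I — G–H: 1/2.
All other pairs contribute 0.
Summing the contributions gives betweenness(I) = 1/2.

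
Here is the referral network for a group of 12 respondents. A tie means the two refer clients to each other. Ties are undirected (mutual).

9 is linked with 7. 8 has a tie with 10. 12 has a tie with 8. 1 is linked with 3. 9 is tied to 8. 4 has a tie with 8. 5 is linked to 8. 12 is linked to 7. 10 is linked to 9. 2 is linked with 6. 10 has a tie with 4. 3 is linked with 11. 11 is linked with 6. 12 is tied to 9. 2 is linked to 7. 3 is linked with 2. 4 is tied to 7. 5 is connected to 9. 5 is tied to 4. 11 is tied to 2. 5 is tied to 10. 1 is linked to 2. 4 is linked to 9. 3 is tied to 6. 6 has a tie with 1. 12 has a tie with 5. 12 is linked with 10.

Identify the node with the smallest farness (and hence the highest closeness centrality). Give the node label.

Farness (sum of distances to all others) for each node — 1:28, 2:20, 3:27, 4:21, 5:26, 6:27, 7:18, 8:26, 9:20, 10:26, 11:28, 12:21.
The smallest farness is 18, for 7, so 7 has the highest closeness.

7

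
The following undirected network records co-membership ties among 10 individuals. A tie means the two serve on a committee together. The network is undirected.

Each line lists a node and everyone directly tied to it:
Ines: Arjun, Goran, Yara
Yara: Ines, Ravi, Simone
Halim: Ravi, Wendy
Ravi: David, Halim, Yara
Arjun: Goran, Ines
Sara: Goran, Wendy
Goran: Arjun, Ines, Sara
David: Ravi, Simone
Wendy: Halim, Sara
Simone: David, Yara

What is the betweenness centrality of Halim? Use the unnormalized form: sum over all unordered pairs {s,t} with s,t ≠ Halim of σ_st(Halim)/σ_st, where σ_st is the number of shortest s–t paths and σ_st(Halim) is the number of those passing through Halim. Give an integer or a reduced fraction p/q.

6

Pairs whose geodesics pass through Halim — Sara–Ravi: 1; Sara–David: 1; Wendy–Ravi: 1; Wendy–David: 1; Wendy–Simone: 2/2; Wendy–Yara: 1.
All other pairs contribute 0.
Summing the contributions gives betweenness(Halim) = 6.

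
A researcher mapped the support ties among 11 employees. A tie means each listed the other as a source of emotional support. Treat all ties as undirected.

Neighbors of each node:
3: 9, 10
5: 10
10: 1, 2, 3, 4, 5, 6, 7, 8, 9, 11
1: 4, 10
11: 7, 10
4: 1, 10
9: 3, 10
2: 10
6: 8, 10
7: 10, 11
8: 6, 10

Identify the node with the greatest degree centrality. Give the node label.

Degrees — 1:2, 2:1, 3:2, 4:2, 5:1, 6:2, 7:2, 8:2, 9:2, 10:10, 11:2.
The maximum is 10, attained only by 10.

10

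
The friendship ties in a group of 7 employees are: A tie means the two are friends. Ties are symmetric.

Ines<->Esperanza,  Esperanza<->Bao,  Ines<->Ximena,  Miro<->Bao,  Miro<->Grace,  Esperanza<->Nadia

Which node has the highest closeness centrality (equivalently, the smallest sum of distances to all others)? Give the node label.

Esperanza

Farness (sum of distances to all others) for each node — Bao:11, Esperanza:10, Grace:19, Ines:13, Miro:14, Nadia:15, Ximena:18.
The smallest farness is 10, for Esperanza, so Esperanza has the highest closeness.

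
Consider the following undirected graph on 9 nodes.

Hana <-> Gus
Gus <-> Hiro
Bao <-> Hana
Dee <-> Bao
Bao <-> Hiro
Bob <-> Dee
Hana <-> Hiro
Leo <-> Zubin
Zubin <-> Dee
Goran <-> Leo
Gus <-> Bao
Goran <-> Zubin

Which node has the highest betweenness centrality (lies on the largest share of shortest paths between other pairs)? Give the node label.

Dee

Unnormalized betweenness of each node: Bao:15, Bob:0, Dee:19, Goran:0, Gus:0, Hana:0, Hiro:0, Leo:0, Zubin:12.
Dee has the largest value, 19, making it the main broker — the node through which the most shortest paths run.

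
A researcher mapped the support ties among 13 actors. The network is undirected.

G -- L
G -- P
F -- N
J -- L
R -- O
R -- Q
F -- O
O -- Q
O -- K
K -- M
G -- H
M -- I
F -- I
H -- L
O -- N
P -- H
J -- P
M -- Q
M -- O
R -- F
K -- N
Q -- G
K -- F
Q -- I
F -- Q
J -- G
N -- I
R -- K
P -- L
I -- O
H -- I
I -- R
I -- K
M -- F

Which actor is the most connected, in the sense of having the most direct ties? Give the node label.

Degrees — F:7, G:5, H:4, I:8, J:3, K:6, L:4, M:5, N:4, O:7, P:4, Q:6, R:5.
The maximum is 8, attained only by I.

I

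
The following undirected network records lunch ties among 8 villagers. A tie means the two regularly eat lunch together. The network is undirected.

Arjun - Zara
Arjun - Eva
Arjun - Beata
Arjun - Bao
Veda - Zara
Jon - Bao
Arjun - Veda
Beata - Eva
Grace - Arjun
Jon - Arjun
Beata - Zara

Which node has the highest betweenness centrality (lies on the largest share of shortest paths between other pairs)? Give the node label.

Unnormalized betweenness of each node: Arjun:16, Bao:0, Beata:1/2, Eva:0, Grace:0, Jon:0, Veda:0, Zara:1/2.
Arjun has the largest value, 16, making it the main broker — the node through which the most shortest paths run.

Arjun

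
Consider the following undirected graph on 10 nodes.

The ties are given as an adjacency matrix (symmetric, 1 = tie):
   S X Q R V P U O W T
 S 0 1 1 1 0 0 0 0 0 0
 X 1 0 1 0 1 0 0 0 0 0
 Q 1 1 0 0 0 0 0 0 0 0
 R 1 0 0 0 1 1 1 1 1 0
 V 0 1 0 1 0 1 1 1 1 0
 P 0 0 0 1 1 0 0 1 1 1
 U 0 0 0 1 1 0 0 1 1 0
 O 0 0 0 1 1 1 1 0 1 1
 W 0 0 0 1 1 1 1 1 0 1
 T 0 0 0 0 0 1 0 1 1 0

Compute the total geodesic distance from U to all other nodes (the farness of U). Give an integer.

Distances from U: O:1, P:2, Q:3, R:1, S:2, T:2, V:1, W:1, X:2.
Sum = 1 + 2 + 3 + 1 + 2 + 2 + 1 + 1 + 2 = 15.

15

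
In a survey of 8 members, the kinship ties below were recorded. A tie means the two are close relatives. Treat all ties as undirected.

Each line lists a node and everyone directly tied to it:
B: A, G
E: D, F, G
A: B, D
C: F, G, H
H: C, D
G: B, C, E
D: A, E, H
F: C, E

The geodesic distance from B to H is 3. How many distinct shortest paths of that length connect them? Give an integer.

The shortest distance is 3. The length-3 paths are: B–A–D–H; B–G–C–H.
That gives 2 distinct shortest paths.

2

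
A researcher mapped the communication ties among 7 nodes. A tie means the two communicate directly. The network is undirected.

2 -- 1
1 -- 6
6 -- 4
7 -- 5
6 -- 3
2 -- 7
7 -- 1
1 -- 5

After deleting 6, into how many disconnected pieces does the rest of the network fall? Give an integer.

3

Without 6, the remaining ties split the others into: {3}; {1, 2, 5, 7}; {4}.
That's 3 separate components.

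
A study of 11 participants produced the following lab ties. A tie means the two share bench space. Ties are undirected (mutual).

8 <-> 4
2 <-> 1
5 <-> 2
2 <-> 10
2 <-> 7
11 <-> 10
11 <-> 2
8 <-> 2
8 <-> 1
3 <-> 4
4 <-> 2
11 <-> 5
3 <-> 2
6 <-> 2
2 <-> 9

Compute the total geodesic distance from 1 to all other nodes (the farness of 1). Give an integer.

Distances from 1: 2:1, 3:2, 4:2, 5:2, 6:2, 7:2, 8:1, 9:2, 10:2, 11:2.
Sum = 1 + 2 + 2 + 2 + 2 + 2 + 1 + 2 + 2 + 2 = 18.

18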